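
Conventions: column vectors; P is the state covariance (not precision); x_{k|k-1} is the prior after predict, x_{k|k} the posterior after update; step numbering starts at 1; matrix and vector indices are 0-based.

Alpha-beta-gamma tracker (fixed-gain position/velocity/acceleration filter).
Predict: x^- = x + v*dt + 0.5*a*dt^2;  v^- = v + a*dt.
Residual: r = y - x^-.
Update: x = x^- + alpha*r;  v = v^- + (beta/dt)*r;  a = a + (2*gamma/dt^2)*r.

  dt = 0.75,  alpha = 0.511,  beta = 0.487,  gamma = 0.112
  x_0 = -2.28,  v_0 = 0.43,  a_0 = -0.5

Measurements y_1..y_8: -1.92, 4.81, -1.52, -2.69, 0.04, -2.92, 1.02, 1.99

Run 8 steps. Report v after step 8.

step 1: x_pred=-2.0981  r=0.1781  x^+=-2.0071  v^+=0.1707  a^+=-0.4291
step 2: x_pred=-1.9998  r=6.8098  x^+=1.4800  v^+=4.2707  a^+=2.2827
step 3: x_pred=5.3250  r=-6.8450  x^+=1.8272  v^+=1.5380  a^+=-0.4431
step 4: x_pred=2.8561  r=-5.5461  x^+=0.0221  v^+=-2.3956  a^+=-2.6517
step 5: x_pred=-2.5204  r=2.5604  x^+=-1.2121  v^+=-2.7218  a^+=-1.6321
step 6: x_pred=-3.7124  r=0.7924  x^+=-3.3075  v^+=-3.4313  a^+=-1.3165
step 7: x_pred=-6.2512  r=7.2712  x^+=-2.5356  v^+=0.3028  a^+=1.5791
step 8: x_pred=-1.8645  r=3.8545  x^+=0.1052  v^+=3.9899  a^+=3.1140

v_post = 3.9899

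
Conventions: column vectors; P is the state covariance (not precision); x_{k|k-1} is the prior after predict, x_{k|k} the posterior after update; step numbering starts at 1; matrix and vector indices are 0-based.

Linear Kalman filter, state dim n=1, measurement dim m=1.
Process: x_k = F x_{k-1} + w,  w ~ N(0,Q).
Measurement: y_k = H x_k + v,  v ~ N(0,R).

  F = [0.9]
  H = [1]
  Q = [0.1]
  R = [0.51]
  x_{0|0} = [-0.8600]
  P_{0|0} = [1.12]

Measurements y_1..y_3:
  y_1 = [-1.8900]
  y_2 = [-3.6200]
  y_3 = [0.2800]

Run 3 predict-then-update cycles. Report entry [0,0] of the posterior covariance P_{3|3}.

P_post[0,0] = 0.1786

step 1: x^-=[-0.7740]  P^-=[1.0072]  S=[1.5172]  K=[0.6639]  nu=[-1.1160]  x^+=[-1.5149]  P^+=[0.3386]
step 2: x^-=[-1.3634]  P^-=[0.3742]  S=[0.8842]  K=[0.4232]  nu=[-2.2566]  x^+=[-2.3185]  P^+=[0.2158]
step 3: x^-=[-2.0866]  P^-=[0.2748]  S=[0.7848]  K=[0.3502]  nu=[2.3666]  x^+=[-1.2579]  P^+=[0.1786]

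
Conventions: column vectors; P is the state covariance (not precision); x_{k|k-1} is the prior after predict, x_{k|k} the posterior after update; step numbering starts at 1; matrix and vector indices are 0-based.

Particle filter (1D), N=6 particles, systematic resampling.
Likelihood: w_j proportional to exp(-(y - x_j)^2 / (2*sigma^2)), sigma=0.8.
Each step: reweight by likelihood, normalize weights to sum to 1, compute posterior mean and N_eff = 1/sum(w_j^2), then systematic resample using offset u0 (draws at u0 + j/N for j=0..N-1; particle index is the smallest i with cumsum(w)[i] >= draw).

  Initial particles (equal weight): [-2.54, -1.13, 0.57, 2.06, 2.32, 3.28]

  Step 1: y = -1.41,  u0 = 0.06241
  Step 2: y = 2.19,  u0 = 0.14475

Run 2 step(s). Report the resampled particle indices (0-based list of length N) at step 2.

resampled_idx = [2, 3, 3, 4, 5, 5]

step 1: w=[0.2719, 0.6935, 0.0345, 0.0001, 0.0000, 0.0000]  mean=-1.4545  Neff=1.7982  idx=[0, 0, 1, 1, 1, 1]
step 2: w=[0.0000, 0.0000, 0.2500, 0.2500, 0.2500, 0.2500]  mean=-1.1301  Neff=4.0006  idx=[2, 3, 3, 4, 5, 5]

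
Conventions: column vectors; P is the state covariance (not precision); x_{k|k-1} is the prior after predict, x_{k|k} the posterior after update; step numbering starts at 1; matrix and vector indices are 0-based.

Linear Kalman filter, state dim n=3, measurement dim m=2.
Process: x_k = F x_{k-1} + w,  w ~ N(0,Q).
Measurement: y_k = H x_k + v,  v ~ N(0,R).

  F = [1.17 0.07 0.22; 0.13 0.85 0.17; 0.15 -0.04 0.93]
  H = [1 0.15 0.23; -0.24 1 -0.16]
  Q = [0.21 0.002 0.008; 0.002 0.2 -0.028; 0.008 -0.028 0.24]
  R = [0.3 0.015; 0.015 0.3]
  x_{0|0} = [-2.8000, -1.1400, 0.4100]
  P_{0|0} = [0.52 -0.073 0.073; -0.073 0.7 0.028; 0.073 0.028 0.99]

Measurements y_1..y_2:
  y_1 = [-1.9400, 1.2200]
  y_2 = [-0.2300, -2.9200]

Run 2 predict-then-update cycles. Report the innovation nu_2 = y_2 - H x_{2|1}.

innov = [2.4790, -3.4844]

step 1: x^-=[-3.2656, -1.2633, 0.0069]  P^-=[0.9997 0.1087 0.3859; 0.1087 0.7383 0.1386; 0.3859 0.1386 1.1282]  S=[1.5956 -0.1054; -0.1054 1.0579]  K=[0.6848 -0.1142; 0.2019 0.6724; 0.4118 -0.0862]  nu=[1.5135, 1.7007]  x^+=[-2.4233, 0.1859, 0.4836]  P^+=[0.2211 0.0154 -0.0857; 0.0154 0.2236 0.0945; -0.0857 0.0945 0.8423]
step 2: x^-=[-2.7159, -0.0748, 0.0789]  P^-=[0.5159 0.0952 0.1272; 0.0952 0.4165 0.1653; 0.1272 0.1653 0.9427]  S=[0.9736 0.0174; 0.0174 0.6816]  K=[0.5761 -0.0866; 0.1914 0.5339; 0.3795 -0.0333]  nu=[2.4790, -3.4844]  x^+=[-0.9860, -1.4607, 1.1354]  P^+=[0.1893 0.0142 -0.0867; 0.0142 0.1830 0.1033; -0.0867 0.1033 0.8022]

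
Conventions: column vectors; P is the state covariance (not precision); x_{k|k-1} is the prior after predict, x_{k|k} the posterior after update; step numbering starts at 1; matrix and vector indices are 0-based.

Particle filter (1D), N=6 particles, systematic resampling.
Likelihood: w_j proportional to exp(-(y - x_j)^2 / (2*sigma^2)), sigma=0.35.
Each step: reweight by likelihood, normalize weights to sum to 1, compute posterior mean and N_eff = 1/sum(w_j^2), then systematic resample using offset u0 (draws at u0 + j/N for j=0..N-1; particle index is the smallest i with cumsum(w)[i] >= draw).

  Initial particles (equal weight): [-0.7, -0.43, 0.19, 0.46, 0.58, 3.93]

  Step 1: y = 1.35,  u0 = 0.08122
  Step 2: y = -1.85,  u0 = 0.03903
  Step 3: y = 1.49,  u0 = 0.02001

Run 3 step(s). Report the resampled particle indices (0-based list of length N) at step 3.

resampled_idx = [0, 1, 2, 3, 5, 5]

step 1: w=[0.0000, 0.0000, 0.0311, 0.2977, 0.6712, 0.0000]  mean=0.5321  Neff=1.8515  idx=[3, 3, 4, 4, 4, 4]
step 2: w=[0.4180, 0.4180, 0.0410, 0.0410, 0.0410, 0.0410]  mean=0.4797  Neff=2.8079  idx=[0, 0, 0, 1, 1, 2]
step 3: w=[0.1318, 0.1318, 0.1318, 0.1318, 0.1318, 0.3409]  mean=0.5009  Neff=4.9237  idx=[0, 1, 2, 3, 5, 5]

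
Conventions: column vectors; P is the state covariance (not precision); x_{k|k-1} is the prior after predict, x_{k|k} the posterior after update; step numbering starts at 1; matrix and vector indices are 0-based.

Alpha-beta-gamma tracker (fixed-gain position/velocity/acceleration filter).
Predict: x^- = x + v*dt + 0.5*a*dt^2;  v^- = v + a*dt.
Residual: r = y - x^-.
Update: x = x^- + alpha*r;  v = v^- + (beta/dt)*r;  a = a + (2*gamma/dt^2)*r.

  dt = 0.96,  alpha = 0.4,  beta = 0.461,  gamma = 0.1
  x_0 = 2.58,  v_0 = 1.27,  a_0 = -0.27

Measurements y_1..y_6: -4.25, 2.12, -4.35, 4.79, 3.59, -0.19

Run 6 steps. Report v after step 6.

step 1: x_pred=3.6748  r=-7.9248  x^+=0.5049  v^+=-2.7947  a^+=-1.9898
step 2: x_pred=-3.0950  r=5.2150  x^+=-1.0090  v^+=-2.2007  a^+=-0.8581
step 3: x_pred=-3.5170  r=-0.8330  x^+=-3.8502  v^+=-3.4244  a^+=-1.0388
step 4: x_pred=-7.6163  r=12.4063  x^+=-2.6538  v^+=1.5359  a^+=1.6535
step 5: x_pred=-0.4174  r=4.0074  x^+=1.1856  v^+=5.0477  a^+=2.5232
step 6: x_pred=7.1940  r=-7.3840  x^+=4.2404  v^+=3.9241  a^+=0.9207

v_post = 3.9241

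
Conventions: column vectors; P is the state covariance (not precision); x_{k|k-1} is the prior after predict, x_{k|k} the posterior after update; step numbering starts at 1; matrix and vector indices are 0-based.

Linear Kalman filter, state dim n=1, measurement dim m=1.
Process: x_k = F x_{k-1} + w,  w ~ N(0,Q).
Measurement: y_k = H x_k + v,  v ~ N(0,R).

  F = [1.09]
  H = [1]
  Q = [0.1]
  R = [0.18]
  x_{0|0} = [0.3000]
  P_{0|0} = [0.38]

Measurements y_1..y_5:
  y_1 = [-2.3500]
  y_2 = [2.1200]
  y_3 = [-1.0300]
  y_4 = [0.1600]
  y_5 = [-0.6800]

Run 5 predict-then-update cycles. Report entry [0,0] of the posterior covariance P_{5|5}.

P_post[0,0] = 0.0985

step 1: x^-=[0.3270]  P^-=[0.5515]  S=[0.7315]  K=[0.7539]  nu=[-2.6770]  x^+=[-1.6913]  P^+=[0.1357]
step 2: x^-=[-1.8435]  P^-=[0.2612]  S=[0.4412]  K=[0.5921]  nu=[3.9635]  x^+=[0.5031]  P^+=[0.1066]
step 3: x^-=[0.5484]  P^-=[0.2266]  S=[0.4066]  K=[0.5573]  nu=[-1.5784]  x^+=[-0.3313]  P^+=[0.1003]
step 4: x^-=[-0.3611]  P^-=[0.2192]  S=[0.3992]  K=[0.5491]  nu=[0.5211]  x^+=[-0.0750]  P^+=[0.0988]
step 5: x^-=[-0.0817]  P^-=[0.2174]  S=[0.3974]  K=[0.5471]  nu=[-0.5983]  x^+=[-0.4090]  P^+=[0.0985]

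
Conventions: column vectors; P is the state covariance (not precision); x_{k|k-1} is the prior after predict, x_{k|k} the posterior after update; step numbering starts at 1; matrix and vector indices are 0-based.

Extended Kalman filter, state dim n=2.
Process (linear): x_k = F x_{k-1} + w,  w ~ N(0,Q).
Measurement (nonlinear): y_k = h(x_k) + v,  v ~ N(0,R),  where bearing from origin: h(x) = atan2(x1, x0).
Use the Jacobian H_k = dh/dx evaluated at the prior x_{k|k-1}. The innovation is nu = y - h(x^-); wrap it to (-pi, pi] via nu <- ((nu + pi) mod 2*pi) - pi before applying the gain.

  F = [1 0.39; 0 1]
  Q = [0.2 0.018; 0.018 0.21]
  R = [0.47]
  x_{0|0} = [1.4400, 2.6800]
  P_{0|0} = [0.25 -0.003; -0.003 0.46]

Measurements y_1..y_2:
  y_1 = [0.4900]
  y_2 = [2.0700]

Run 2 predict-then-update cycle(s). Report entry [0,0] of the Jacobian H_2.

H_jac[0,0] = -0.1345

step 1: x^-=[2.4852, 2.6800]  P^-=[0.5176 0.1944; 0.1944 0.6700]  H_jac=[-0.2006 0.1860]  S=[0.4995]  K=[-0.1355; 0.1715]  nu=[-0.3331]  x^+=[2.5303, 2.6229]  P^+=[0.5085 0.2060; 0.2060 0.6553]
step 2: x^-=[3.5533, 2.6229]  P^-=[0.9688 0.4796; 0.4796 0.8653]  H_jac=[-0.1345 0.1822]  S=[0.4927]  K=[-0.0871; 0.1890]  nu=[1.4341]  x^+=[3.4284, 2.8940]  P^+=[0.9651 0.4877; 0.4877 0.8477]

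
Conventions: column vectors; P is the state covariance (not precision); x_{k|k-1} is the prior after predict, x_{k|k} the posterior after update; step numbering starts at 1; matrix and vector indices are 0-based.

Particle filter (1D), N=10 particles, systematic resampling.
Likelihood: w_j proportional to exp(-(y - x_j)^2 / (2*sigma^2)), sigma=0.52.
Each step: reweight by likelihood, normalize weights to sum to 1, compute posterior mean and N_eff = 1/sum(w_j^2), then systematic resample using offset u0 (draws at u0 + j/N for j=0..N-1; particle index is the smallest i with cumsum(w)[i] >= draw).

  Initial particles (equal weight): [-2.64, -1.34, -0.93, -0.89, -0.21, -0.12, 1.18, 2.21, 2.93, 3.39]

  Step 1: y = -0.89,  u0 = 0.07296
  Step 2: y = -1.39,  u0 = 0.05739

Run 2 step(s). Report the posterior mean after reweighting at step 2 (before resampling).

post_mean = -1.0368

step 1: w=[0.0010, 0.1994, 0.2892, 0.2900, 0.1233, 0.0969, 0.0001, 0.0000, 0.0000, 0.0000]  mean=-0.8344  Neff=4.3081  idx=[1, 1, 2, 2, 2, 3, 3, 3, 4, 5]
step 2: w=[0.1649, 0.1649, 0.1120, 0.1120, 0.1120, 0.1044, 0.1044, 0.1044, 0.0126, 0.0084]  mean=-1.0368  Neff=8.0035  idx=[0, 0, 1, 2, 3, 4, 4, 5, 6, 7]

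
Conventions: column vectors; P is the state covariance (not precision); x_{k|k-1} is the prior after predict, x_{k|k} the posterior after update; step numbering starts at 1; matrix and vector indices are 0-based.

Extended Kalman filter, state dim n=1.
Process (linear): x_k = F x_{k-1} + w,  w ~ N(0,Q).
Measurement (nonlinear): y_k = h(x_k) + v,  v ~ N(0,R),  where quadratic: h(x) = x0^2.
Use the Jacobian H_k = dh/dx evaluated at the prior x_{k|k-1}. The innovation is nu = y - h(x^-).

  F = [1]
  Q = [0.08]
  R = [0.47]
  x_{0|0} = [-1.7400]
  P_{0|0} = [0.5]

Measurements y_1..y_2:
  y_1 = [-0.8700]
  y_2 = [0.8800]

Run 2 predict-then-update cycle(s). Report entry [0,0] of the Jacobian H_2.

step 1: x^-=[-1.7400]  P^-=[0.5800]  H_jac=[-3.4800]  S=[7.4940]  K=[-0.2693]  nu=[-3.8976]  x^+=[-0.6902]  P^+=[0.0364]
step 2: x^-=[-0.6902]  P^-=[0.1164]  H_jac=[-1.3805]  S=[0.6918]  K=[-0.2322]  nu=[0.4036]  x^+=[-0.7840]  P^+=[0.0791]

H_jac[0,0] = -1.3805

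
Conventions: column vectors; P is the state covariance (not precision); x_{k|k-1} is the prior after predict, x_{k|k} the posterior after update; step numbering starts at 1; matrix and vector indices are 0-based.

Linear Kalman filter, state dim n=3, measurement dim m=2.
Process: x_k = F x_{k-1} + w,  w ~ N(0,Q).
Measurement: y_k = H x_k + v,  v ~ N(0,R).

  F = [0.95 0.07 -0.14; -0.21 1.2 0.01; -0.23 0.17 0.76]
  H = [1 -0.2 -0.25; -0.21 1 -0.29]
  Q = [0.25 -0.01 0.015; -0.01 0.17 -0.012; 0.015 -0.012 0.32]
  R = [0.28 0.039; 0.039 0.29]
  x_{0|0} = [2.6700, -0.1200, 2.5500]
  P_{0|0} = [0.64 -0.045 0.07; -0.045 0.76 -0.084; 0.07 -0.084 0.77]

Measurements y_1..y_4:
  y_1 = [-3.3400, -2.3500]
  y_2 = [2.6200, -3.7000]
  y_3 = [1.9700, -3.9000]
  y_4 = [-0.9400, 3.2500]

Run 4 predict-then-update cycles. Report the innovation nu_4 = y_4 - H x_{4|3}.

step 1: x^-=[2.1711, -0.6792, 1.3035]  P^-=[0.8235 -0.1088 -0.1539; -0.1088 1.3131 0.1057; -0.1539 0.1057 0.7779]  S=[1.3357 -0.4372; -0.4372 1.6704]  K=[0.6728 0.0342; -0.0460 0.7694; -0.3214 -0.1365]  nu=[-5.3211, -0.8369]  x^+=[-1.4376, -1.0782, 3.1279]  P^+=[0.2370 0.1143 0.0977; 0.1143 0.2906 0.1561; 0.0977 0.1561 0.6472]
step 2: x^-=[-1.8791, -0.9607, 2.5245]  P^-=[0.4641 0.0725 -0.0073; 0.0725 0.5447 0.1548; -0.0073 0.1548 0.7120]  S=[0.8006 -0.0683; -0.0683 0.7939]  K=[0.5656 0.0198; -0.0422 0.6067; -0.2775 -0.0870]  nu=[4.9381, -2.4018]  x^+=[0.8664, -2.6261, 1.3629]  P^+=[0.2092 0.1054 0.1160; 0.1054 0.2475 0.1761; 0.1160 0.1761 0.6476]
step 3: x^-=[0.4485, -3.3197, 0.3901]  P^-=[0.4324 0.0618 0.0113; 0.0618 0.4863 0.1628; 0.0113 0.1628 0.7090]  S=[0.7621 -0.0672; -0.0672 0.7360]  K=[0.5480 0.0062; -0.0493 0.5745; -0.2680 -0.0859]  nu=[0.9551, -0.3730]  x^+=[0.9696, -3.5810, 0.1661]  P^+=[0.2040 0.1009 0.1204; 0.1009 0.2378 0.1790; 0.1204 0.1790 0.6519]
step 4: x^-=[0.6472, -4.4992, -0.7055]  P^-=[0.4259 0.0567 0.0146; 0.0567 0.4744 0.1639; 0.0146 0.1639 0.7105]  S=[0.7557 -0.0697; -0.0697 0.7258]  K=[0.5439 0.0012; -0.0525 0.5666; -0.2672 -0.0879]  nu=[-2.6634, 7.6805]  x^+=[-0.7919, -0.0072, -0.6694]  P^+=[0.2025 0.0992 0.1212; 0.0992 0.2351 0.1792; 0.1212 0.1792 0.6542]

innov = [-2.6634, 7.6805]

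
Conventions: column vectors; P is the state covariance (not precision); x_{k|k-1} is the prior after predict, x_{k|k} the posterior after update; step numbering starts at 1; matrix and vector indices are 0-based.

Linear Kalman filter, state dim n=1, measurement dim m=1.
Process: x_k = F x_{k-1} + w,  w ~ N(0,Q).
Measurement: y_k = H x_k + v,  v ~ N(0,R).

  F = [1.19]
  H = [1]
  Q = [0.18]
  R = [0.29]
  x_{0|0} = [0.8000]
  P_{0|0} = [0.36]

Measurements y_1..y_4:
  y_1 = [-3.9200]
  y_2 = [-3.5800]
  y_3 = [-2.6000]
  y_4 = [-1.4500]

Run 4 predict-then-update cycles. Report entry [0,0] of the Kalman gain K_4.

K[0,0] = 0.5950

step 1: x^-=[0.9520]  P^-=[0.6898]  S=[0.9798]  K=[0.7040]  nu=[-4.8720]  x^+=[-2.4780]  P^+=[0.2042]
step 2: x^-=[-2.9488]  P^-=[0.4691]  S=[0.7591]  K=[0.6180]  nu=[-0.6312]  x^+=[-3.3389]  P^+=[0.1792]
step 3: x^-=[-3.9733]  P^-=[0.4338]  S=[0.7238]  K=[0.5993]  nu=[1.3733]  x^+=[-3.1502]  P^+=[0.1738]
step 4: x^-=[-3.7488]  P^-=[0.4261]  S=[0.7161]  K=[0.5950]  nu=[2.2988]  x^+=[-2.3809]  P^+=[0.1726]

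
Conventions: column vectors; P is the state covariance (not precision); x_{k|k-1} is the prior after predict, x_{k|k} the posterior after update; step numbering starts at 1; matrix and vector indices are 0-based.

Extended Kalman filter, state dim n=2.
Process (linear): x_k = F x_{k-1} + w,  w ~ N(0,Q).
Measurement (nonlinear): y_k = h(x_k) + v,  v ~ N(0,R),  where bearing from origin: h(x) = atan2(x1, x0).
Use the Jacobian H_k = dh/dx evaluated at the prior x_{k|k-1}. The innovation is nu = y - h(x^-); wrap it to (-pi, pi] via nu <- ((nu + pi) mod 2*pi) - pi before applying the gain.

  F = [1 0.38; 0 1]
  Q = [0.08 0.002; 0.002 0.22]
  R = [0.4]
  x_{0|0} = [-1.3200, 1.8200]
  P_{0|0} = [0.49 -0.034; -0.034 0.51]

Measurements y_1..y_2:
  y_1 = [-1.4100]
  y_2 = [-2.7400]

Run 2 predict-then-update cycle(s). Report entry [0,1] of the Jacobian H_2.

step 1: x^-=[-0.6284, 1.8200]  P^-=[0.6178 0.1618; 0.1618 0.7300]  H_jac=[-0.4909 -0.1695]  S=[0.5968]  K=[-0.5542; -0.3404]  nu=[2.9699]  x^+=[-2.2742, 0.8089]  P^+=[0.4345 0.0492; 0.0492 0.6608]
step 2: x^-=[-1.9668, 0.8089]  P^-=[0.6474 0.3023; 0.3023 0.8808]  H_jac=[-0.1789 -0.4349]  S=[0.6343]  K=[-0.3898; -0.6891]  nu=[0.7918]  x^+=[-2.2755, 0.2633]  P^+=[0.5510 0.1319; 0.1319 0.5796]

H_jac[0,1] = -0.4349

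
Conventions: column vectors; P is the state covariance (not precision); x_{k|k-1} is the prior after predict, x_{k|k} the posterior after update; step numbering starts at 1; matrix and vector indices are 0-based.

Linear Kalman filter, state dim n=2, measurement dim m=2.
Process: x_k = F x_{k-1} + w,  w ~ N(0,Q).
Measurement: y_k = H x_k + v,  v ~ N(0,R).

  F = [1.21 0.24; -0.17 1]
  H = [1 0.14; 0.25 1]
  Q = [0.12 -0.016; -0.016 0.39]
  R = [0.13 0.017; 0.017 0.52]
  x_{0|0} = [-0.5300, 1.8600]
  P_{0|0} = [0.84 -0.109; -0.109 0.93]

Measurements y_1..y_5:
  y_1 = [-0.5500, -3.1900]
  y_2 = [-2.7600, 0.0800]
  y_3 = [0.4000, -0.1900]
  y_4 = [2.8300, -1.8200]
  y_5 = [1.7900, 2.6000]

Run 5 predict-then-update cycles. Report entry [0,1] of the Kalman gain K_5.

K[0,1] = -0.0440

step 1: x^-=[-0.1949, 1.9501]  P^-=[1.3401 -0.0930; -0.0930 1.3813]  S=[1.4711 0.4491; 0.4491 1.9386]  K=[0.9297 -0.0906; -0.1567 0.7369]  nu=[-0.6281, -5.0914]  x^+=[-0.3178, -1.7031]  P^+=[0.1282 -0.0633; -0.0633 0.3963]
step 2: x^-=[-0.7932, -1.6491]  P^-=[0.2937 -0.0213; -0.0213 0.8116]  S=[0.4337 0.1820; 0.1820 1.3393]  K=[0.6937 -0.0553; -0.0422 0.6077]  nu=[-1.7359, 1.9274]  x^+=[-2.1040, -0.4045]  P^+=[0.0949 -0.0407; -0.0407 0.3255]
step 3: x^-=[-2.6430, -0.0468]  P^-=[0.2541 -0.0050; -0.0050 0.7321]  S=[0.3970 0.1778; 0.1778 1.2654]  K=[0.6590 -0.0464; -0.0140 0.5795]  nu=[3.0495, 0.5176]  x^+=[-0.6574, 0.2103]  P^+=[0.0898 -0.0354; -0.0354 0.3099]
step 4: x^-=[-0.7450, 0.3220]  P^-=[0.2488 -0.0014; -0.0014 0.7146]  S=[0.3924 0.1778; 0.1778 1.2494]  K=[0.6537 -0.0444; -0.0082 0.5728]  nu=[3.5299, -1.9558]  x^+=[1.6491, -0.8272]  P^+=[0.0890 -0.0342; -0.0342 0.3063]
step 5: x^-=[1.7969, -1.1076]  P^-=[0.2481 -0.0008; -0.0008 0.7105]  S=[0.3918 0.1777; 0.1777 1.2456]  K=[0.6529 -0.0440; -0.0072 0.5713]  nu=[0.1482, 3.2584]  x^+=[1.7504, 0.7527]  P^+=[0.0889 -0.0340; -0.0340 0.3054]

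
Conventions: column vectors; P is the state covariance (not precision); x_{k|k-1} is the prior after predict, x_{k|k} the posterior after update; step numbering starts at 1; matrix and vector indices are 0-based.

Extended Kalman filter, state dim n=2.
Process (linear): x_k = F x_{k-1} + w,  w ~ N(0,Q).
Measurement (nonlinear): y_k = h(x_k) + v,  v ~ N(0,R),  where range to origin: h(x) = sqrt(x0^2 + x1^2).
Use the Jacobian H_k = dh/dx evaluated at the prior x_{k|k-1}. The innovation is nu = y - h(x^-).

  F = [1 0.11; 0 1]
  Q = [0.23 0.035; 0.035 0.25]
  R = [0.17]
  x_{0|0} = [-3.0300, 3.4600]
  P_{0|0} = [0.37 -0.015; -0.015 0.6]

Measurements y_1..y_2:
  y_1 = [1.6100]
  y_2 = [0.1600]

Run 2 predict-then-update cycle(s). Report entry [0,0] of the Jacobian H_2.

H_jac[0,0] = -0.7266

step 1: x^-=[-2.6494, 3.4600]  P^-=[0.6040 0.0860; 0.0860 0.8500]  H_jac=[-0.6080 0.7940]  S=[0.8460]  K=[-0.3533; 0.7359]  nu=[-2.7479]  x^+=[-1.6786, 1.4379]  P^+=[0.4984 0.3060; 0.3060 0.3918]
step 2: x^-=[-1.5204, 1.4379]  P^-=[0.8004 0.3841; 0.3841 0.6418]  H_jac=[-0.7266 0.6871]  S=[0.5121]  K=[-0.6203; 0.3163]  nu=[-1.9327]  x^+=[-0.3216, 0.8266]  P^+=[0.6034 0.4845; 0.4845 0.5906]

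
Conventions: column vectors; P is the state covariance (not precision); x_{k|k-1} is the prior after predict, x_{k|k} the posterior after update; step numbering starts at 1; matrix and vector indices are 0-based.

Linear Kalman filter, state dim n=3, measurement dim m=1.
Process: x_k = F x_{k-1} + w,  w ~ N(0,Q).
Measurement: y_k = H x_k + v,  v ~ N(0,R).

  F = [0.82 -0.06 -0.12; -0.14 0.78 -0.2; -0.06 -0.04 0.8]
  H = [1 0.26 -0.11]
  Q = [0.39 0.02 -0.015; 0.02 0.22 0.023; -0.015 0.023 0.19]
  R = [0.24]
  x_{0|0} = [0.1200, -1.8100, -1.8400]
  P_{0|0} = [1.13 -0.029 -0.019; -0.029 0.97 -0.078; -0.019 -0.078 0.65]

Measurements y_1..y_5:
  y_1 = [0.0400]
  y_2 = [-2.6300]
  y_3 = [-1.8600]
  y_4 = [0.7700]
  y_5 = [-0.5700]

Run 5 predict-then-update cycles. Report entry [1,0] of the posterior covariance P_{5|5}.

P_post[1,0] = -0.2251

step 1: x^-=[0.4278, -1.0606, -1.4068]  P^-=[1.1681 -0.1492 -0.1391; -0.1492 0.8879 -0.1480; -0.1391 -0.1480 0.6183]  S=[1.4371]  K=[0.7965; 0.0682; -0.1709]  nu=[-0.2668]  x^+=[0.2153, -1.0788, -1.3612]  P^+=[0.2564 -0.2272 0.0565; -0.2272 0.8812 -0.1312; 0.0565 -0.1312 0.5763]
step 2: x^-=[0.4046, -0.5994, -1.0587]  P^-=[0.5832 -0.1817 -0.0310; -0.1817 0.8779 -0.1738; -0.0310 -0.1738 0.5631]  S=[0.8117]  K=[0.6646; 0.0809; -0.1702]  nu=[-2.9953]  x^+=[-1.5859, -0.8418, -0.5489]  P^+=[0.2248 -0.2253 0.0608; -0.2253 0.8726 -0.1626; 0.0608 -0.1626 0.5396]
step 3: x^-=[-1.1841, -0.3248, -0.3103]  P^-=[0.5599 -0.1754 -0.0219; -0.1754 0.8802 -0.1882; -0.0219 -0.1882 0.5410]  S=[0.7903]  K=[0.6538; 0.0939; -0.1649]  nu=[-0.6256]  x^+=[-1.5931, -0.3835, -0.2071]  P^+=[0.2221 -0.2239 0.0633; -0.2239 0.8733 -0.1760; 0.0633 -0.1760 0.5195]
step 4: x^-=[-1.2585, -0.0347, -0.0548]  P^-=[0.5570 -0.1739 -0.0176; -0.1739 0.8838 -0.1938; -0.0176 -0.1938 0.5288]  S=[0.7876]  K=[0.6522; 0.0980; -0.1601]  nu=[2.0315]  x^+=[0.0665, 0.1643, -0.3801]  P^+=[0.2220 -0.2243 0.0647; -0.2243 0.8762 -0.1815; 0.0647 -0.1815 0.5086]
step 5: x^-=[0.0902, 0.1949, -0.3146]  P^-=[0.5564 -0.1743 -0.0153; -0.1743 0.8870 -0.1958; -0.0153 -0.1958 0.5220]  S=[0.7866]  K=[0.6519; 0.0990; -0.1572]  nu=[-0.7455]  x^+=[-0.3958, 0.1211, -0.1974]  P^+=[0.2222 -0.2251 0.0653; -0.2251 0.8793 -0.1835; 0.0653 -0.1835 0.5026]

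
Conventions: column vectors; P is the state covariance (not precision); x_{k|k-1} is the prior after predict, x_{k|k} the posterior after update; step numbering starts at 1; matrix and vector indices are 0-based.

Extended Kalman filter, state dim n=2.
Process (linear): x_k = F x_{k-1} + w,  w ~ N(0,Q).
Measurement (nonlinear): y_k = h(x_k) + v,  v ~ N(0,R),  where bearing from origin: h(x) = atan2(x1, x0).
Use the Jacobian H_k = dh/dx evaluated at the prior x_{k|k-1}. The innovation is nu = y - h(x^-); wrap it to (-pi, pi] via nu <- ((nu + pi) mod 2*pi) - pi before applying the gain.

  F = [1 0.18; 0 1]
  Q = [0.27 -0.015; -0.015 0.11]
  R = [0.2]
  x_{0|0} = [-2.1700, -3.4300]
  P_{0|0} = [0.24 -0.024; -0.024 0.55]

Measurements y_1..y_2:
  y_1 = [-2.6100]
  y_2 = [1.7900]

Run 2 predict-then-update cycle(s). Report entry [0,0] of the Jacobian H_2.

H_jac[0,0] = 0.1421

step 1: x^-=[-2.7874, -3.4300]  P^-=[0.5192 0.0600; 0.0600 0.6600]  H_jac=[0.1756 -0.1427]  S=[0.2264]  K=[0.3648; -0.3694]  nu=[-0.3568]  x^+=[-2.9176, -3.2982]  P^+=[0.4890 0.0905; 0.0905 0.6291]
step 2: x^-=[-3.5112, -3.2982]  P^-=[0.8120 0.1887; 0.1887 0.7391]  H_jac=[0.1421 -0.1513]  S=[0.2252]  K=[0.3856; -0.3774]  nu=[-2.1057]  x^+=[-4.3233, -2.5034]  P^+=[0.7785 0.2215; 0.2215 0.7070]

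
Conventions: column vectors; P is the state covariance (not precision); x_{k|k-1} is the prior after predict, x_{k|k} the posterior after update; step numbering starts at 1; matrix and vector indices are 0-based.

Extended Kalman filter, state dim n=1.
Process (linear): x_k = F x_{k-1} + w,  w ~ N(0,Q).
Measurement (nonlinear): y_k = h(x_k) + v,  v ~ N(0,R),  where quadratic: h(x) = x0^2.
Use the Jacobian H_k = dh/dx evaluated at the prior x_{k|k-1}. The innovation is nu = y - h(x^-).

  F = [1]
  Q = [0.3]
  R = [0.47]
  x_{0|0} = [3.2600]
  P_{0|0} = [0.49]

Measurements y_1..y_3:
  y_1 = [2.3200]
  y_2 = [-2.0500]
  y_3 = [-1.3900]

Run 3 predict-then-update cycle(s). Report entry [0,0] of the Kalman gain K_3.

step 1: x^-=[3.2600]  P^-=[0.7900]  H_jac=[6.5200]  S=[34.0532]  K=[0.1513]  nu=[-8.3076]  x^+=[2.0034]  P^+=[0.0109]
step 2: x^-=[2.0034]  P^-=[0.3109]  H_jac=[4.0068]  S=[5.4615]  K=[0.2281]  nu=[-6.0637]  x^+=[0.6203]  P^+=[0.0268]
step 3: x^-=[0.6203]  P^-=[0.3268]  H_jac=[1.2406]  S=[0.9729]  K=[0.4167]  nu=[-1.7748]  x^+=[-0.1192]  P^+=[0.1578]

K[0,0] = 0.4167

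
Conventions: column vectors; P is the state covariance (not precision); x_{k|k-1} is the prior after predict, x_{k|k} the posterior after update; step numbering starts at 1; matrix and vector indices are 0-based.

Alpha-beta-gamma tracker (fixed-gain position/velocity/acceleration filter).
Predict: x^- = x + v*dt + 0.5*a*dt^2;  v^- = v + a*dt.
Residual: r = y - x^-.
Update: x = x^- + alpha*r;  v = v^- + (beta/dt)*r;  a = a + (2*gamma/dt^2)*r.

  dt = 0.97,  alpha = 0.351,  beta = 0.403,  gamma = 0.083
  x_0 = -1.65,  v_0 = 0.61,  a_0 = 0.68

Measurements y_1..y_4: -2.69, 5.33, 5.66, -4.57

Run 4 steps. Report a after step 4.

step 1: x_pred=-0.7384  r=-1.9516  x^+=-1.4234  v^+=0.4588  a^+=0.3357
step 2: x_pred=-0.8205  r=6.1505  x^+=1.3383  v^+=3.3397  a^+=1.4208
step 3: x_pred=5.2463  r=0.4137  x^+=5.3915  v^+=4.8898  a^+=1.4938
step 4: x_pred=10.8373  r=-15.4073  x^+=5.4293  v^+=-0.0624  a^+=-1.2245

a_post = -1.2245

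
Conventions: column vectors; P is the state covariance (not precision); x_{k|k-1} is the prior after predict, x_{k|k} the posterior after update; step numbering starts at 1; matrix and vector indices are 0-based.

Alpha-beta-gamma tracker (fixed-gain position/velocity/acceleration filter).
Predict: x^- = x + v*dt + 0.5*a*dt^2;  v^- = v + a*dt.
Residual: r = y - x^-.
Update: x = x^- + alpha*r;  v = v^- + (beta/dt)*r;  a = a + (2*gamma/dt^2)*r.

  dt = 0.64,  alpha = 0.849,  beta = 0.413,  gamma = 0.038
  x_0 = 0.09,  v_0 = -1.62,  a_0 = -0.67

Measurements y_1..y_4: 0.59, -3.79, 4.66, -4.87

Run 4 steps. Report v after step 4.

step 1: x_pred=-1.0840  r=1.6740  x^+=0.3372  v^+=-0.9685  a^+=-0.3594
step 2: x_pred=-0.3562  r=-3.4338  x^+=-3.2715  v^+=-3.4144  a^+=-0.9965
step 3: x_pred=-5.6608  r=10.3208  x^+=3.1016  v^+=2.6080  a^+=0.9185
step 4: x_pred=4.9588  r=-9.8288  x^+=-3.3859  v^+=-3.1468  a^+=-0.9052

v_post = -3.1468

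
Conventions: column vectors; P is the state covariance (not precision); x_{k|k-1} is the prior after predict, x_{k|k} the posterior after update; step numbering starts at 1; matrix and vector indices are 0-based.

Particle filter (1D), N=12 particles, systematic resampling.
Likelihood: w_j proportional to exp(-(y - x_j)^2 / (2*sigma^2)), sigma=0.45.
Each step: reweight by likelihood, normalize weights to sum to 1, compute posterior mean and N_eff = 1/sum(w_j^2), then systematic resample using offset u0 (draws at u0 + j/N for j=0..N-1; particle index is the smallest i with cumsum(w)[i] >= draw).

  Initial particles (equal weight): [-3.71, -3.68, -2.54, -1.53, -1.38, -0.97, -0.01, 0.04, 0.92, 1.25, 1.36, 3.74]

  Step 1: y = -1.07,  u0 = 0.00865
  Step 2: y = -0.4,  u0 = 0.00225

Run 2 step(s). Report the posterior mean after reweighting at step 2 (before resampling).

step 1: w=[0.0000, 0.0000, 0.0019, 0.2399, 0.3190, 0.3946, 0.0252, 0.0193, 0.0000, 0.0000, 0.0000, 0.0000]  mean=-1.1944  Neff=3.1642  idx=[3, 3, 3, 4, 4, 4, 4, 5, 5, 5, 5, 5]
step 2: w=[0.0156, 0.0156, 0.0156, 0.0340, 0.0340, 0.0340, 0.0340, 0.1634, 0.1634, 0.1634, 0.1634, 0.1634]  mean=-1.0520  Neff=7.1991  idx=[0, 4, 6, 7, 7, 8, 8, 9, 9, 10, 10, 11]

post_mean = -1.0520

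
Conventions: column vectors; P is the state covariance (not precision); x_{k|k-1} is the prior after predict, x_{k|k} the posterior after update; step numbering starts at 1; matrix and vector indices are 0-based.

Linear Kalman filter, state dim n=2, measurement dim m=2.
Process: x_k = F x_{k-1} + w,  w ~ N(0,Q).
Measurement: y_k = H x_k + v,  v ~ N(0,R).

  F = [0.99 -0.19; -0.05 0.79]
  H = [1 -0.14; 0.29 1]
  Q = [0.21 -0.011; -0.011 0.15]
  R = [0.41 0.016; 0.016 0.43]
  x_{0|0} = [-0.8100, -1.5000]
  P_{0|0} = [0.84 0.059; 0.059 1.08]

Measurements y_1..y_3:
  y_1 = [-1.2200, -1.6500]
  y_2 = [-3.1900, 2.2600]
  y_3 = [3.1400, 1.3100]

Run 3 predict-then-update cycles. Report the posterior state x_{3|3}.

step 1: x^-=[-0.5169, -1.1445]  P^-=[1.0501 -0.1680; -0.1680 0.8215]  S=[1.5232 0.0444; 0.0444 1.2423]  K=[0.7024 0.0848; -0.2041 0.6293]  nu=[-0.8633, -0.3556]  x^+=[-1.1534, -1.1921]  P^+=[0.2845 -0.0348; -0.0348 0.2774]
step 2: x^-=[-0.9154, -0.8841]  P^-=[0.5119 -0.0943; -0.0943 0.3266]  S=[0.9547 0.0283; 0.0283 0.7450]  K=[0.5485 0.0519; -0.1587 0.4077]  nu=[-2.3984, 3.4095]  x^+=[-2.0538, 0.8868]  P^+=[0.2211 -0.0330; -0.0330 0.1824]
step 3: x^-=[-2.2018, 0.8032]  P^-=[0.4457 -0.0755; -0.0755 0.2670]  S=[0.8820 0.0355; 0.0355 0.6907]  K=[0.5152 0.0514; -0.1425 0.3622]  nu=[5.4542, 1.1453]  x^+=[0.6671, 0.4409]  P^+=[0.2079 -0.0299; -0.0299 0.1621]

x_post = [0.6671, 0.4409]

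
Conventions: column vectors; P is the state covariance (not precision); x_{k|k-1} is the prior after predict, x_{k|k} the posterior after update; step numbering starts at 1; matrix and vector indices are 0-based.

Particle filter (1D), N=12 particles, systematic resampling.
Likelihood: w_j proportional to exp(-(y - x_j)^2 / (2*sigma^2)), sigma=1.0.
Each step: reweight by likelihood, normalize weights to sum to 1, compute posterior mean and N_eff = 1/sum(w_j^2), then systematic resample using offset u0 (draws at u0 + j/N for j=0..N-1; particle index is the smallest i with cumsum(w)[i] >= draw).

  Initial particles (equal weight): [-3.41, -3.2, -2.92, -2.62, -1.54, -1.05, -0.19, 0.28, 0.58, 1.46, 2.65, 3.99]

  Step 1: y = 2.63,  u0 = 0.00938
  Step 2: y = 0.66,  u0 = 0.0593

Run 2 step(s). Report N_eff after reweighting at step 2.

N_eff = 5.9880

step 1: w=[0.0000, 0.0000, 0.0000, 0.0000, 0.0001, 0.0005, 0.0089, 0.0300, 0.0581, 0.2394, 0.4747, 0.1883]  mean=2.3984  Neff=3.1014  idx=[6, 8, 9, 9, 10, 10, 10, 10, 10, 10, 11, 11]
step 2: w=[0.1750, 0.2503, 0.1824, 0.1824, 0.0347, 0.0347, 0.0347, 0.0347, 0.0347, 0.0347, 0.0010, 0.0010]  mean=1.2035  Neff=5.9880  idx=[0, 0, 1, 1, 1, 2, 2, 3, 3, 4, 6, 9]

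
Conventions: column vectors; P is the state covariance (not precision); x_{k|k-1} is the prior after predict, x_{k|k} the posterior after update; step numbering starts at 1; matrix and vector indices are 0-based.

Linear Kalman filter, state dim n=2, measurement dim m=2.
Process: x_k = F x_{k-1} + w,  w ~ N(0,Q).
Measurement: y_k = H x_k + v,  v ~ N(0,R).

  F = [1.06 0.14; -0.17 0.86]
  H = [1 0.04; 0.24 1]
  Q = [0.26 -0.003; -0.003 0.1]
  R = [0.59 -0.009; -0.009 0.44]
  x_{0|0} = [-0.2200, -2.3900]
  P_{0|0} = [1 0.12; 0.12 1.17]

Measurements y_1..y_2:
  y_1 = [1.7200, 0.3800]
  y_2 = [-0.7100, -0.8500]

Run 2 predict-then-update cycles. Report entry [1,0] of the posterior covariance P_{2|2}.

P_post[1,0] = -0.0676

step 1: x^-=[-0.5678, -2.0180]  P^-=[1.4421 0.0642; 0.0642 0.9591]  S=[2.0388 0.4403; 0.4403 1.5130]  K=[0.6936 0.0693; -0.0947 0.6717]  nu=[2.3685, 2.5343]  x^+=[1.2508, -0.5402]  P^+=[0.4116 -0.0745; -0.0745 0.3143]
step 2: x^-=[1.2502, -0.6772]  P^-=[0.7065 -0.1055; -0.1055 0.3661]  S=[1.2887 0.0687; 0.0687 0.7962]  K=[0.5432 0.0336; -0.0937 0.4361]  nu=[-1.9331, -0.4729]  x^+=[0.1843, -0.7022]  P^+=[0.3229 -0.0676; -0.0676 0.2090]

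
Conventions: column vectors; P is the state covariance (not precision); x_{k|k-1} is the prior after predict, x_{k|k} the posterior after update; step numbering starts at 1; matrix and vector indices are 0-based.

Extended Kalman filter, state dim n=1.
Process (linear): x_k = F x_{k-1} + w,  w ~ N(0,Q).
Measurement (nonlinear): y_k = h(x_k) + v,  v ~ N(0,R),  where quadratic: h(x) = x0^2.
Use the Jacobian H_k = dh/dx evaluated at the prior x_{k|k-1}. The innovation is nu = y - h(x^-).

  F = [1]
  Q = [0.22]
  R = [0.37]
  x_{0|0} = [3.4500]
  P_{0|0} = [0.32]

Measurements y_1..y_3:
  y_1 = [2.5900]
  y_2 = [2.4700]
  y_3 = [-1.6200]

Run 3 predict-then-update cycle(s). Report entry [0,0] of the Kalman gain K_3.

K[0,0] = 0.2615

step 1: x^-=[3.4500]  P^-=[0.5400]  H_jac=[6.9000]  S=[26.0794]  K=[0.1429]  nu=[-9.3125]  x^+=[2.1195]  P^+=[0.0077]
step 2: x^-=[2.1195]  P^-=[0.2277]  H_jac=[4.2390]  S=[4.4609]  K=[0.2163]  nu=[-2.0223]  x^+=[1.6820]  P^+=[0.0189]
step 3: x^-=[1.6820]  P^-=[0.2389]  H_jac=[3.3640]  S=[3.0733]  K=[0.2615]  nu=[-4.4491]  x^+=[0.5187]  P^+=[0.0288]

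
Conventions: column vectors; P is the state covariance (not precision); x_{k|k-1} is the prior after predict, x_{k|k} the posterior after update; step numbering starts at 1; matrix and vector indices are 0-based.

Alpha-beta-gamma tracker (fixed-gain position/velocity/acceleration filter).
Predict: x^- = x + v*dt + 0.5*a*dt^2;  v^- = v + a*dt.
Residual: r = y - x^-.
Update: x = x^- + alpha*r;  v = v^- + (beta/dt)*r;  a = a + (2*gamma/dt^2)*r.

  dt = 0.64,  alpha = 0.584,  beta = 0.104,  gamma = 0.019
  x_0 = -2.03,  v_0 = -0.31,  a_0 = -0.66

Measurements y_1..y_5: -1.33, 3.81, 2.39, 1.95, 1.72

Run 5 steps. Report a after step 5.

step 1: x_pred=-2.3636  r=1.0336  x^+=-1.7600  v^+=-0.5644  a^+=-0.5641
step 2: x_pred=-2.2367  r=6.0467  x^+=1.2946  v^+=0.0571  a^+=-0.0031
step 3: x_pred=1.3305  r=1.0595  x^+=1.9492  v^+=0.2273  a^+=0.0952
step 4: x_pred=2.1142  r=-0.1642  x^+=2.0183  v^+=0.2615  a^+=0.0799
step 5: x_pred=2.2020  r=-0.4820  x^+=1.9205  v^+=0.2343  a^+=0.0352

a_post = 0.0352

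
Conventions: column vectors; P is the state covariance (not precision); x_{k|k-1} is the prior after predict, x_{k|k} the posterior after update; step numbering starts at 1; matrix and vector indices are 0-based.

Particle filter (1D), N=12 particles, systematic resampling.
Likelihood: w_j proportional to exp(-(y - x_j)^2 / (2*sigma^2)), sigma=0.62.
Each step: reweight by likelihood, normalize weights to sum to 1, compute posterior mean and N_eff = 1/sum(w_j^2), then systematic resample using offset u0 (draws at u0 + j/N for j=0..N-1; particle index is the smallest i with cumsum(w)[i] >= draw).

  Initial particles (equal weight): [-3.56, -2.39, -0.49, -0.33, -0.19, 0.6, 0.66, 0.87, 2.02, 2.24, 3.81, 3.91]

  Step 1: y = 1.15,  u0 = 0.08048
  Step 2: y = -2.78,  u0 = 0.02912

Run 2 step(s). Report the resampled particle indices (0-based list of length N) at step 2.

step 1: w=[0.0000, 0.0000, 0.0098, 0.0188, 0.0314, 0.2190, 0.2375, 0.2931, 0.1212, 0.0692, 0.0000, 0.0000]  mean=0.9262  Neff=4.7360  idx=[5, 5, 5, 6, 6, 6, 7, 7, 7, 8, 8, 9]
step 2: w=[0.1994, 0.1994, 0.1994, 0.1171, 0.1171, 0.1171, 0.0169, 0.0169, 0.0169, 0.0000, 0.0000, 0.0000]  mean=0.6347  Neff=6.2026  idx=[0, 0, 0, 1, 1, 2, 2, 3, 3, 4, 5, 5]

resampled_idx = [0, 0, 0, 1, 1, 2, 2, 3, 3, 4, 5, 5]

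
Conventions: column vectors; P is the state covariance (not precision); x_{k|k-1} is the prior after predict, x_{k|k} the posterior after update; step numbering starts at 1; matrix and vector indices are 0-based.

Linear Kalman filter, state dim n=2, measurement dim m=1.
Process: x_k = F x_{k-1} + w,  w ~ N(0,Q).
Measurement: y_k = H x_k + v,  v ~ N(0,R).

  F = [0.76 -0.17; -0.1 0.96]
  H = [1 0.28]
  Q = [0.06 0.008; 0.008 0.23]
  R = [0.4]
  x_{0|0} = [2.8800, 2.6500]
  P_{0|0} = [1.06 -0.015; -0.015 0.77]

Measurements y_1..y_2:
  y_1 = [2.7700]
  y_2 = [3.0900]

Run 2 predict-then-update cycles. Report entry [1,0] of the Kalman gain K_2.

K[1,0] = -0.0473

step 1: x^-=[1.7383, 2.2560]  P^-=[0.6984 -0.2094; -0.2094 0.9531]  S=[1.0558]  K=[0.6059; 0.0544]  nu=[0.4000]  x^+=[1.9807, 2.2778]  P^+=[0.3108 -0.2442; -0.2442 0.9500]
step 2: x^-=[1.1181, 1.9886]  P^-=[0.3301 -0.3530; -0.3530 1.1555]  S=[0.6230]  K=[0.3712; -0.0473]  nu=[1.4151]  x^+=[1.6433, 1.9217]  P^+=[0.2442 -0.3421; -0.3421 1.1541]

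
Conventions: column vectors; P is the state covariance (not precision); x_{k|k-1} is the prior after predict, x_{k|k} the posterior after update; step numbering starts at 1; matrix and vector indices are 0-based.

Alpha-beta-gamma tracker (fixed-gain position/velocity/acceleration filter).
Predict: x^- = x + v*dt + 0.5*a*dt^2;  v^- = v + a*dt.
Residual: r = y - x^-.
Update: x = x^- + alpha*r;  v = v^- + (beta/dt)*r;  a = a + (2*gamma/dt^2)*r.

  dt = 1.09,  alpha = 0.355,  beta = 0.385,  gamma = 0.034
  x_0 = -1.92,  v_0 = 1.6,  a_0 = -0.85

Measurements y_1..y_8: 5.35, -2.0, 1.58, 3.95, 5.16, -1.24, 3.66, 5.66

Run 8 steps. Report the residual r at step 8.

step 1: x_pred=-0.6809  r=6.0309  x^+=1.4600  v^+=2.8037  a^+=-0.5048
step 2: x_pred=4.2162  r=-6.2162  x^+=2.0094  v^+=0.0578  a^+=-0.8606
step 3: x_pred=1.5612  r=0.0188  x^+=1.5679  v^+=-0.8736  a^+=-0.8595
step 4: x_pred=0.1051  r=3.8449  x^+=1.4700  v^+=-0.4524  a^+=-0.6395
step 5: x_pred=0.5970  r=4.5630  x^+=2.2169  v^+=0.4623  a^+=-0.3783
step 6: x_pred=2.4960  r=-3.7360  x^+=1.1697  v^+=-1.2697  a^+=-0.5921
step 7: x_pred=-0.5660  r=4.2260  x^+=0.9342  v^+=-0.4224  a^+=-0.3503
step 8: x_pred=0.2657  r=5.3943  x^+=2.1807  v^+=1.1011  a^+=-0.0415

resid = 5.3943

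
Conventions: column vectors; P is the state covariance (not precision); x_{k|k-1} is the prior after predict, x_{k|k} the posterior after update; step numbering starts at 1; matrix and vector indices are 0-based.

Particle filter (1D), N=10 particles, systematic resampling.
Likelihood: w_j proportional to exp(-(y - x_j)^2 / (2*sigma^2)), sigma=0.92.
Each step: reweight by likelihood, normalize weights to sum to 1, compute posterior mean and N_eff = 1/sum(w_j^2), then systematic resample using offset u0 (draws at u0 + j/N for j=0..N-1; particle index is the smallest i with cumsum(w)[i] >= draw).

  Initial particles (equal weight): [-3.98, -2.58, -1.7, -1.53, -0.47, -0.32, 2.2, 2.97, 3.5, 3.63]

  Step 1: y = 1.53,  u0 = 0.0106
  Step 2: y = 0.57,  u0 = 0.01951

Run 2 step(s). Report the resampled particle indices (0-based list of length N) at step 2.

resampled_idx = [0, 0, 0, 1, 1, 2, 3, 4, 5, 6]

step 1: w=[0.0000, 0.0000, 0.0014, 0.0027, 0.0641, 0.0902, 0.5224, 0.2001, 0.0688, 0.0503]  mean=2.1012  Neff=3.0082  idx=[4, 5, 6, 6, 6, 6, 6, 7, 7, 8]
step 2: w=[0.2328, 0.2762, 0.0918, 0.0918, 0.0918, 0.0918, 0.0918, 0.0147, 0.0147, 0.0028]  mean=0.9087  Neff=5.7797  idx=[0, 0, 0, 1, 1, 2, 3, 4, 5, 6]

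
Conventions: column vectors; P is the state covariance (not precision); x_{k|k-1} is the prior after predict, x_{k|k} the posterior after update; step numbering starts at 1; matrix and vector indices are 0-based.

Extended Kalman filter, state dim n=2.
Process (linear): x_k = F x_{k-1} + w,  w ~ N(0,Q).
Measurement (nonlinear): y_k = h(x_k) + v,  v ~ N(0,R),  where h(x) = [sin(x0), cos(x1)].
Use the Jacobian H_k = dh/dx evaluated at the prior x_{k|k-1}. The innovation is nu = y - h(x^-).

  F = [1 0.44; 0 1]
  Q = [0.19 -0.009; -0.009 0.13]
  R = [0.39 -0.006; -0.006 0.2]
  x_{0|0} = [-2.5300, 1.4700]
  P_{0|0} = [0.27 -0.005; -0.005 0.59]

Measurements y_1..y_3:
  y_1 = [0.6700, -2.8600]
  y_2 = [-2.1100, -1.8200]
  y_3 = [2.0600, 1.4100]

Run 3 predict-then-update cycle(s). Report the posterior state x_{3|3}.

x_post = [1.0850, 2.9351]

step 1: x^-=[-1.8832, 1.4700]  P^-=[0.5698 0.2456; 0.2456 0.7200]  H_jac=[-0.3073 0.0000; 0.0000 -0.9949]  S=[0.4438 0.0691; 0.0691 0.9127]  K=[-0.3571 -0.2407; -0.0484 -0.7812]  nu=[1.6216, -2.9606]  x^+=[-1.7497, 3.7042]  P^+=[0.4485 0.0462; 0.0462 0.1567]
step 2: x^-=[-0.1199, 3.7042]  P^-=[0.7095 0.1062; 0.1062 0.2867]  H_jac=[0.9928 0.0000; 0.0000 0.5334]  S=[1.0893 0.0502; 0.0502 0.2816]  K=[0.6426 0.0865; 0.0723 0.5303]  nu=[-1.9904, -0.9742]  x^+=[-1.4833, 3.0437]  P^+=[0.2519 0.0252; 0.0252 0.1980]
step 3: x^-=[-0.1440, 3.0437]  P^-=[0.5024 0.1033; 0.1033 0.3280]  H_jac=[0.9896 0.0000; 0.0000 -0.0977]  S=[0.8821 -0.0160; -0.0160 0.2031]  K=[0.5636 -0.0053; 0.1132 -0.1489]  nu=[2.2035, 2.4052]  x^+=[1.0850, 2.9351]  P^+=[0.2221 0.0455; 0.0455 0.3117]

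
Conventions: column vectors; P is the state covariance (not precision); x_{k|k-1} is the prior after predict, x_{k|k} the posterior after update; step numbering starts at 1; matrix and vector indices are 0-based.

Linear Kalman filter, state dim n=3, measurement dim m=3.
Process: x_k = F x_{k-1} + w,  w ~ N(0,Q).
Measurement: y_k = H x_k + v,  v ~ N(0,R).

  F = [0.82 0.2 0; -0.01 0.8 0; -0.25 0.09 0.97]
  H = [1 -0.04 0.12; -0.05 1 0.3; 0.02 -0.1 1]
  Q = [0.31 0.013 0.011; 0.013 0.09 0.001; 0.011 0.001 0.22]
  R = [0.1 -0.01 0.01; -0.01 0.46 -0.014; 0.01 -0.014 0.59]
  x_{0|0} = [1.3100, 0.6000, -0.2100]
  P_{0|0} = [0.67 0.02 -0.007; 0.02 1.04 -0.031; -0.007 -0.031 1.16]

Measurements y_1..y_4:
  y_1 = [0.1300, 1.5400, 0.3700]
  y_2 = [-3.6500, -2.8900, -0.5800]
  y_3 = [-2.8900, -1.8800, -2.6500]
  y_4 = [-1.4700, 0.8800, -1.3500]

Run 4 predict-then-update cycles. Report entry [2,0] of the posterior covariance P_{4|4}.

P_post[2,0] = -0.0266

step 1: x^-=[1.1942, 0.4669, -0.4772]  P^-=[0.8087 0.1870 -0.1187; 0.1870 0.7553 0.0495; -0.1187 0.0495 1.3588]  S=[0.8855 0.1261 0.0518; 0.1261 1.3543 0.3753; 0.0518 0.3753 1.9413]  K=[0.8906 0.0242 -0.0909; 0.1076 0.5872 -0.1278; -0.0137 0.1588 0.6659]  nu=[-0.9883, 1.2760, 0.8700]  x^+=[0.2659, 0.9986, 0.3182]  P^+=[0.0941 0.0216 -0.0448; 0.0216 0.2882 -0.0542; -0.0448 -0.0542 0.3860]
step 2: x^-=[0.4177, 0.7962, 0.3321]  P^-=[0.3919 0.0725 -0.0487; 0.0725 0.2741 -0.0240; -0.0487 -0.0240 0.6027]  S=[0.4838 0.0369 0.0363; 0.0369 0.7691 0.1197; 0.0363 0.1197 1.1981]  K=[0.7954 0.0220 -0.0665; 0.1006 0.3499 -0.0797; 0.0039 0.1305 0.4910]  nu=[-4.0757, -3.7650, -0.8408]  x^+=[-2.8509, -0.8640, -0.5879]  P^+=[0.0831 0.0167 -0.0316; 0.0167 0.1721 -0.0340; -0.0316 -0.0340 0.2852]
step 3: x^-=[-2.5105, -0.6627, 0.0647]  P^-=[0.3783 0.0508 -0.0343; 0.0508 0.1999 -0.0159; -0.0343 -0.0159 0.5035]  S=[0.4737 0.0203 0.0401; 0.0203 0.6926 0.1041; 0.0401 0.1041 1.0973]  K=[0.7899 0.0169 -0.0595; 0.0793 0.2850 -0.0617; 0.0131 0.1301 0.4469]  nu=[-0.4137, -1.3623, -2.7308]  x^+=[-2.6980, -0.9153, -1.3383]  P^+=[0.0821 0.0132 -0.0278; 0.0132 0.1396 -0.0259; -0.0278 -0.0259 0.2599]
step 4: x^-=[-2.3954, -0.7053, -0.7060]  P^-=[0.3751 0.0433 -0.0301; 0.0433 0.1791 -0.0112; -0.0301 -0.0112 0.4792]  S=[0.4717 0.0146 0.0418; 0.0146 0.6731 0.1030; 0.0418 0.1030 1.0720]  K=[0.7885 0.0146 -0.0572; 0.0703 0.2648 -0.0545; 0.0165 0.1324 0.4341]  nu=[0.9820, 1.6773, -0.6666]  x^+=[-1.5585, -0.1558, -0.7572]  P^+=[0.0818 0.0117 -0.0266; 0.0117 0.1292 -0.0225; -0.0266 -0.0225 0.2527]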